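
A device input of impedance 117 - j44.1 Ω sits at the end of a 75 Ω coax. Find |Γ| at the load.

Γ = (Z_L − Z_0)/(Z_L + Z_0) = (42 − j44.1)/(192 − j44.1)
|Γ| = 60.9/197

|Γ| ≈ 0.309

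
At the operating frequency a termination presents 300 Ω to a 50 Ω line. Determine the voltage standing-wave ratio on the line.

Γ = (300 − 50)/(300 + 50) = 0.714
VSWR = (1 + 0.714)/(1 − 0.714)

VSWR ≈ 6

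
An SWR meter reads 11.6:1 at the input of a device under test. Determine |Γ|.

|Γ| ≈ 0.841

|Γ| = (S − 1)/(S + 1) = (11.6 − 1)/(11.6 + 1) = 10.6/12.6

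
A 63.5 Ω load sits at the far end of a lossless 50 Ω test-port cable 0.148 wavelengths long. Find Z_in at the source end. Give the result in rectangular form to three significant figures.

βl = 2π × 0.148 = 53.3°
tan(βl) = tan(53.3°) = 1.34
Z_in = Z_0·(Z_L + jZ_0·tanβl)/(Z_0 + jZ_L·tanβl)
     = 50·(63.5 + j67)/(50 + j85.1)

Z_in ≈ 45.6 − j10.5 Ω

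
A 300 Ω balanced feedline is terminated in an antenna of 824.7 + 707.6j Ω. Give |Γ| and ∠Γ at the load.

Γ = (Z_L − Z_0)/(Z_L + Z_0) = (524.7 + j707.6)/(1125 + j707.6)
|Γ| = 881/1330 = 0.663

Γ ≈ 0.663 ∠ 21.3°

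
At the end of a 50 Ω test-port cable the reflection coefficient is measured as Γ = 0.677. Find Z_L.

Z_L ≈ 260 Ω

Z_L = Z_0·(1 + Γ)/(1 − Γ) = 50·(1.68)/(0.323)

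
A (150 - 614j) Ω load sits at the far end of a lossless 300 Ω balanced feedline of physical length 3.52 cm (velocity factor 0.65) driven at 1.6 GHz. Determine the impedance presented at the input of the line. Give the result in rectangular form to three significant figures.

λ = v/f = 0.65·c / 1.6 GHz = 0.122 m
βl = 2π·l/λ = 2π × 0.289 = 104°
tan(βl) = tan(104°) = -4.02
Z_in = Z_0·(Z_L + jZ_0·tanβl)/(Z_0 + jZ_L·tanβl)
     = 300·(150 − j1820)/(-2170 − j603)

Z_in ≈ 45.7 + j239 Ω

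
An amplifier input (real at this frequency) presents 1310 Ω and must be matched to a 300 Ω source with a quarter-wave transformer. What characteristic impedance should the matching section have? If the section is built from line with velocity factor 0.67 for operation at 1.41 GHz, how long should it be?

Z_qwt = √(Z_0·R_L) = √(300 × 1310) = √393000
λ = 0.67·c/f = 0.143 m, so l = λ/4 = 0.0356 m

Z_qwt ≈ 627 Ω; length ≈ 3.56 cm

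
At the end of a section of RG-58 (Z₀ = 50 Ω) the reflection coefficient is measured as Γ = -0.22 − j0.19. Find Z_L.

Z_L = Z_0·(1 + Γ)/(1 − Γ) = 50·(0.78 − j0.19)/(1.22 + j0.19)

Z_L ≈ 30 − j12.5 Ω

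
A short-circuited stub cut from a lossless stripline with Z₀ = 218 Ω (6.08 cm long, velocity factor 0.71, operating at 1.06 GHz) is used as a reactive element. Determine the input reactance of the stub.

X_in ≈ -636 Ω (capacitive)

λ = v/f = 0.71·c / 1.06 GHz = 0.201 m
βl = 2π·l/λ = 2π × 0.303 = 109°
tan(βl) = -2.92
For a short-circuited stub, Z_in = jZ_0·tan(βl)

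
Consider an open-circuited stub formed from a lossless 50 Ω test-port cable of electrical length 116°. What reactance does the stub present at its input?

tan(βl) = -2.05
For an open-circuited stub, Z_in = −jZ_0·cot(βl) = −jZ_0/tan(βl)

X_in ≈ 24.4 Ω (inductive)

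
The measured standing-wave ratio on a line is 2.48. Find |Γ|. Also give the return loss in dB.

|Γ| ≈ 0.425; return loss ≈ 7.43 dB

|Γ| = (S − 1)/(S + 1) = (2.48 − 1)/(2.48 + 1) = 1.48/3.48
RL = −20·log₁₀|Γ| = −20·log₁₀(0.425)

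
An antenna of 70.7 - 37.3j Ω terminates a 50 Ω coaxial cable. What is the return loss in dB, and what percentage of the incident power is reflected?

Γ = (20.7 − j37.3)/(120.7 − j37.3), |Γ| = 0.338
RL = −20·log₁₀(0.338) = 9.43 dB
P_refl/P_inc = |Γ|² = 0.114

RL ≈ 9.43 dB; 11.4% of incident power reflected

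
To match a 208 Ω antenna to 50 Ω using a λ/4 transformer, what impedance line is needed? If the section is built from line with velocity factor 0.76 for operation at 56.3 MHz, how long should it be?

Z_qwt = √(Z_0·R_L) = √(50 × 208) = √10400
λ = 0.76·c/f = 4.05 m, so l = λ/4 = 1.01 m

Z_qwt ≈ 102 Ω; length ≈ 1.01 m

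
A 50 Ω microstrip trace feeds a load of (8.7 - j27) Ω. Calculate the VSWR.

VSWR ≈ 7.46

Γ = (Z_L − Z_0)/(Z_L + Z_0) = (-41.3 − j27)/(58.7 − j27)
|Γ| = 49.3/64.6 = 0.764
VSWR = (1 + |Γ|)/(1 − |Γ|) = 1.76/0.236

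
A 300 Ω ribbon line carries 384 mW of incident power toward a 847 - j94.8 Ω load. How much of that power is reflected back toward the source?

|Γ| = |(547 − j94.8)/(1147 − j94.8)| = 0.482
|Γ|² = 0.233
P_refl = |Γ|²·P_inc = 89.3 mW, P_del = (1 − |Γ|²)·P_inc = 295 mW

P_reflected ≈ 89.3 mW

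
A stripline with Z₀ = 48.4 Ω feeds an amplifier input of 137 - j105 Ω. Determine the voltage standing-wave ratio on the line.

Γ = (Z_L − Z_0)/(Z_L + Z_0) = (88.6 − j105)/(185.4 − j105)
|Γ| = 137/213 = 0.645
VSWR = (1 + |Γ|)/(1 − |Γ|) = 1.64/0.355

VSWR ≈ 4.63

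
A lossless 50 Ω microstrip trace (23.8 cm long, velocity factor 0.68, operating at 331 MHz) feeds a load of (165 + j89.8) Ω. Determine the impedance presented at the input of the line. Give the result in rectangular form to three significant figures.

Z_in ≈ 19.6 + j40.1 Ω

λ = v/f = 0.68·c / 331 MHz = 0.616 m
βl = 2π·l/λ = 2π × 0.386 = 139°
tan(βl) = tan(139°) = -0.869
Z_in = Z_0·(Z_L + jZ_0·tanβl)/(Z_0 + jZ_L·tanβl)
     = 50·(165 + j46.4)/(128 − j143)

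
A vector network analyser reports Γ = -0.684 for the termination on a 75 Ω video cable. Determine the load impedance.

Z_L = Z_0·(1 + Γ)/(1 − Γ) = 75·(0.316)/(1.68)

Z_L ≈ 14.1 Ω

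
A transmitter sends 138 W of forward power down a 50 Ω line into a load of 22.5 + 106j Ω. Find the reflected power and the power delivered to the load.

|Γ| = |(-27.5 + j106)/(72.5 + j106)| = 0.853
|Γ|² = 0.727
P_refl = |Γ|²·P_inc = 100 W, P_del = (1 − |Γ|²)·P_inc = 37.7 W

P_reflected ≈ 100 W; P_delivered ≈ 37.7 W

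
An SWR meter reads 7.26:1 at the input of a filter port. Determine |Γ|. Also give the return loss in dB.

|Γ| = (S − 1)/(S + 1) = (7.26 − 1)/(7.26 + 1) = 6.26/8.26
RL = −20·log₁₀|Γ| = −20·log₁₀(0.758)

|Γ| ≈ 0.758; return loss ≈ 2.41 dB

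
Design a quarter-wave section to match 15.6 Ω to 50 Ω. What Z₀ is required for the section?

Z_qwt ≈ 27.9 Ω

Z_qwt = √(Z_0·R_L) = √(50 × 15.6) = √780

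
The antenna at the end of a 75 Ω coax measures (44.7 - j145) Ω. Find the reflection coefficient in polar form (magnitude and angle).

Γ = (Z_L − Z_0)/(Z_L + Z_0) = (-30.3 − j145)/(119.7 − j145)
|Γ| = 148/188 = 0.788

Γ ≈ 0.788 ∠ -51.3°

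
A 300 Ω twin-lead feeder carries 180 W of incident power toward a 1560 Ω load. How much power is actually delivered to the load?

Γ = (1560 − 300)/(1560 + 300) = 0.677
|Γ|² = 0.459
P_refl = |Γ|²·P_inc = 82.6 W, P_del = (1 − |Γ|²)·P_inc = 97.4 W

P_delivered ≈ 97.4 W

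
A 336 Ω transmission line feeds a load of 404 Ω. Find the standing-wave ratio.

VSWR ≈ 1.2

For a purely resistive load, VSWR = R_L/Z_0 or Z_0/R_L (whichever > 1) = 404/336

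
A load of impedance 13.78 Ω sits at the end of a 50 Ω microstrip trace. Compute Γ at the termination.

Γ = (Z_L − Z_0)/(Z_L + Z_0) = (13.78 − 50)/(13.78 + 50) = -36.22/63.78

Γ = -0.568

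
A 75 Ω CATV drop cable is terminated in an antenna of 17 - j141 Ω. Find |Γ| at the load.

|Γ| ≈ 0.906

Γ = (Z_L − Z_0)/(Z_L + Z_0) = (-58 − j141)/(92 − j141)
|Γ| = 152/168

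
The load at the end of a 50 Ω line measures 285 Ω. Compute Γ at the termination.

Γ = (Z_L − Z_0)/(Z_L + Z_0) = (285 − 50)/(285 + 50) = 235/335

Γ = 0.701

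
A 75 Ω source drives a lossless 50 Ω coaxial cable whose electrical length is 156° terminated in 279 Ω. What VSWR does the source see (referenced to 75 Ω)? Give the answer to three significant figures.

VSWR ≈ 4.51

tan(βl) = -0.445
Z_in = Z_0·(Z_L + jZ_0·tanβl)/(Z_0 + jZ_L·tanβl) = 46.6 + j93.5 Ω
Γ_s = (Z_in − Z_s)/(Z_in + Z_s) = (-28.4 + j93.5)/(122 + j93.5), |Γ_s| = 0.637
VSWR = (1 + |Γ_s|)/(1 − |Γ_s|)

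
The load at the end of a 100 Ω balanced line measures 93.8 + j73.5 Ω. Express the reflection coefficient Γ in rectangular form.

Γ ≈ 0.0978 + j0.342

Γ = (Z_L − Z_0)/(Z_L + Z_0) = (-6.2 + j73.5)/(193.8 + j73.5)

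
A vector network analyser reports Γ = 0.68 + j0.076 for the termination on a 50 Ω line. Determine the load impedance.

Z_L ≈ 246 + j70.3 Ω

Z_L = Z_0·(1 + Γ)/(1 − Γ) = 50·(1.68 + j0.076)/(0.32 − j0.076)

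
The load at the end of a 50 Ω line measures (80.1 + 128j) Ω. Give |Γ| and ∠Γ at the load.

Γ = (Z_L − Z_0)/(Z_L + Z_0) = (30.1 + j128)/(130.1 + j128)
|Γ| = 131/183 = 0.72

Γ ≈ 0.72 ∠ 32.2°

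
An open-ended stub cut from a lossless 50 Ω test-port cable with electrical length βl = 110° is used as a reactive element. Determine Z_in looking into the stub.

tan(βl) = -2.75
For an open-ended stub, Z_in = −jZ_0·cot(βl) = −jZ_0/tan(βl)

Z_in ≈ +j18.2 Ω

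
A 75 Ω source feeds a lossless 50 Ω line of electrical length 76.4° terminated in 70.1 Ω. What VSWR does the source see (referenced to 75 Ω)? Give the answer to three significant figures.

VSWR ≈ 2.06

tan(βl) = 4.13
Z_in = Z_0·(Z_L + jZ_0·tanβl)/(Z_0 + jZ_L·tanβl) = 36.7 − j5.77 Ω
Γ_s = (Z_in − Z_s)/(Z_in + Z_s) = (-38.3 − j5.77)/(112 − j5.77), |Γ_s| = 0.347
VSWR = (1 + |Γ_s|)/(1 − |Γ_s|)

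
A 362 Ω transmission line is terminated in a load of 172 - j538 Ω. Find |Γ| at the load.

|Γ| ≈ 0.753

Γ = (Z_L − Z_0)/(Z_L + Z_0) = (-190 − j538)/(534 − j538)
|Γ| = 571/758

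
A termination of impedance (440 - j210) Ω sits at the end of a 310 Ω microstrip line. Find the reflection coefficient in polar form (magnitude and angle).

Γ = (Z_L − Z_0)/(Z_L + Z_0) = (130 − j210)/(750 − j210)
|Γ| = 247/779 = 0.317

Γ ≈ 0.317 ∠ -42.6°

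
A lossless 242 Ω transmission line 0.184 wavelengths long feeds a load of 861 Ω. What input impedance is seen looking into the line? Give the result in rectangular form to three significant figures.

βl = 2π × 0.184 = 66.2°
tan(βl) = tan(66.2°) = 2.27
Z_in = Z_0·(Z_L + jZ_0·tanβl)/(Z_0 + jZ_L·tanβl)
     = 242·(861 + j550)/(242 + j1960)

Z_in ≈ 80 − j96.6 Ω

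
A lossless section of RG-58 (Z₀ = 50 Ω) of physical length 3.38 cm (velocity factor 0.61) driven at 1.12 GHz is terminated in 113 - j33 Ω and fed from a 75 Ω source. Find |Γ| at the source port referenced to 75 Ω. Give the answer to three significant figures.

λ = v/f = 0.61·c / 1.12 GHz = 0.163 m
βl = 2π·l/λ = 2π × 0.207 = 74.5°
tan(βl) = 3.6
Z_in = Z_0·(Z_L + jZ_0·tanβl)/(Z_0 + jZ_L·tanβl) = 20.3 − j5.46 Ω
Γ_s = (Z_in − Z_s)/(Z_in + Z_s) = (-54.7 − j5.46)/(95.3 − j5.46), |Γ_s| = 0.575

|Γ| ≈ 0.575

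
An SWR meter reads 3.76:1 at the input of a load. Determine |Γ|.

|Γ| = (S − 1)/(S + 1) = (3.76 − 1)/(3.76 + 1) = 2.76/4.76

|Γ| ≈ 0.58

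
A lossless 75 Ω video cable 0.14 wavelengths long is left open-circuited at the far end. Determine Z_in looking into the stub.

Z_in ≈ −j62 Ω

βl = 2π × 0.14 = 50.4°
tan(βl) = 1.21
For an open-circuited stub, Z_in = −jZ_0·cot(βl) = −jZ_0/tan(βl)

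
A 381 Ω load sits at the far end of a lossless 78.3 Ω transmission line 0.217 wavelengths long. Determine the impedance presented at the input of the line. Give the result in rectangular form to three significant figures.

Z_in ≈ 16.8 − j15.7 Ω

βl = 2π × 0.217 = 78.1°
tan(βl) = tan(78.1°) = 4.75
Z_in = Z_0·(Z_L + jZ_0·tanβl)/(Z_0 + jZ_L·tanβl)
     = 78.3·(381 + j372)/(78.3 + j1810)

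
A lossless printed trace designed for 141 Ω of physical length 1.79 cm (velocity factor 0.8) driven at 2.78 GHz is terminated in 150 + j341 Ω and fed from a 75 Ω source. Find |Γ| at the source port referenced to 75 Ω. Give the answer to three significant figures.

λ = v/f = 0.8·c / 2.78 GHz = 0.0863 m
βl = 2π·l/λ = 2π × 0.207 = 74.6°
tan(βl) = 3.64
Z_in = Z_0·(Z_L + jZ_0·tanβl)/(Z_0 + jZ_L·tanβl) = 28.2 − j95.5 Ω
Γ_s = (Z_in − Z_s)/(Z_in + Z_s) = (-46.8 − j95.5)/(103 − j95.5), |Γ_s| = 0.757

|Γ| ≈ 0.757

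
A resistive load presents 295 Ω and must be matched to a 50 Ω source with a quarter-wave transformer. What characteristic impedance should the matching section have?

Z_qwt ≈ 121 Ω

Z_qwt = √(Z_0·R_L) = √(50 × 295) = √14750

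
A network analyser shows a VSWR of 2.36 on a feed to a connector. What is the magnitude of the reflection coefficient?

|Γ| ≈ 0.405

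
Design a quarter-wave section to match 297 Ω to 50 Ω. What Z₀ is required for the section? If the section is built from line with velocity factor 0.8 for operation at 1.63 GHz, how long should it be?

Z_qwt = √(Z_0·R_L) = √(50 × 297) = √14850
λ = 0.8·c/f = 0.147 m, so l = λ/4 = 0.0368 m

Z_qwt ≈ 122 Ω; length ≈ 3.68 cm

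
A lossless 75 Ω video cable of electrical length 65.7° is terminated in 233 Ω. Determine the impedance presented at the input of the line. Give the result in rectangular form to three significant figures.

Z_in ≈ 28.5 − j29.7 Ω

tan(βl) = tan(65.7°) = 2.21
Z_in = Z_0·(Z_L + jZ_0·tanβl)/(Z_0 + jZ_L·tanβl)
     = 75·(233 + j166)/(75 + j516)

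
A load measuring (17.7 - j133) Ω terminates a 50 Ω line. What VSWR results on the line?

VSWR ≈ 23.1

Γ = (Z_L − Z_0)/(Z_L + Z_0) = (-32.3 − j133)/(67.7 − j133)
|Γ| = 137/149 = 0.917
VSWR = (1 + |Γ|)/(1 − |Γ|) = 1.92/0.0829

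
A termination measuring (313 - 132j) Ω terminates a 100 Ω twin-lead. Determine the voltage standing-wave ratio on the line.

VSWR ≈ 3.74

Γ = (Z_L − Z_0)/(Z_L + Z_0) = (213 − j132)/(413 − j132)
|Γ| = 251/434 = 0.578
VSWR = (1 + |Γ|)/(1 − |Γ|) = 1.58/0.422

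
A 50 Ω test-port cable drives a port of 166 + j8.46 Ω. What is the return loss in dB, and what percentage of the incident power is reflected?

RL ≈ 5.38 dB; 28.9% of incident power reflected

Γ = (116 + j8.46)/(216 + j8.46), |Γ| = 0.538
RL = −20·log₁₀(0.538) = 5.38 dB
P_refl/P_inc = |Γ|² = 0.289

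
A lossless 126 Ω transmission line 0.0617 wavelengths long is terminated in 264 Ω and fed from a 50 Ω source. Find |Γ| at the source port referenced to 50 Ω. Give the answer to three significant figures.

βl = 2π × 0.0617 = 22.2°
tan(βl) = 0.408
Z_in = Z_0·(Z_L + jZ_0·tanβl)/(Z_0 + jZ_L·tanβl) = 178 − j101 Ω
Γ_s = (Z_in − Z_s)/(Z_in + Z_s) = (128 − j101)/(228 − j101), |Γ_s| = 0.653

|Γ| ≈ 0.653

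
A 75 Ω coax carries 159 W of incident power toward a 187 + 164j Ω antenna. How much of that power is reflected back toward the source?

P_reflected ≈ 65.6 W

|Γ| = |(112 + j164)/(262 + j164)| = 0.643
|Γ|² = 0.413
P_refl = |Γ|²·P_inc = 65.6 W, P_del = (1 − |Γ|²)·P_inc = 93.4 W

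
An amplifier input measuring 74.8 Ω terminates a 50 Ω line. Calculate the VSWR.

For a purely resistive load, VSWR = R_L/Z_0 or Z_0/R_L (whichever > 1) = 74.8/50

VSWR ≈ 1.5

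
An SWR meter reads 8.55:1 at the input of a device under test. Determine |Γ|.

|Γ| = (S − 1)/(S + 1) = (8.55 − 1)/(8.55 + 1) = 7.55/9.55

|Γ| ≈ 0.791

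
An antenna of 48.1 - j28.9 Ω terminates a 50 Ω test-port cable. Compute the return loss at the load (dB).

RL ≈ 11 dB

Γ = (-1.9 − j28.9)/(98.1 − j28.9), |Γ| = 0.283
RL = −20·log₁₀|Γ| = −20·log₁₀(0.283)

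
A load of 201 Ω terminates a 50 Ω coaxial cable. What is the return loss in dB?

Γ = (201 − 50)/(201 + 50) = 0.602
RL = −20·log₁₀|Γ| = −20·log₁₀(0.602)

RL ≈ 4.41 dB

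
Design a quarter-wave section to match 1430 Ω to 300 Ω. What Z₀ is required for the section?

Z_qwt ≈ 655 Ω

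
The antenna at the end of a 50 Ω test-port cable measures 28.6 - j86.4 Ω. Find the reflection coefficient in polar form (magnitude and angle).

Γ ≈ 0.762 ∠ -56.2°

Γ = (Z_L − Z_0)/(Z_L + Z_0) = (-21.4 − j86.4)/(78.6 − j86.4)
|Γ| = 89/117 = 0.762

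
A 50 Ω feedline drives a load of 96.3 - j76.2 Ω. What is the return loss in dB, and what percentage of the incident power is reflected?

RL ≈ 5.34 dB; 29.2% of incident power reflected

Γ = (46.3 − j76.2)/(146.3 − j76.2), |Γ| = 0.541
RL = −20·log₁₀(0.541) = 5.34 dB
P_refl/P_inc = |Γ|² = 0.292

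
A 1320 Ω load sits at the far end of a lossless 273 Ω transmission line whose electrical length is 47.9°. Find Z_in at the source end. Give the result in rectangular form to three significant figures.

tan(βl) = tan(47.9°) = 1.11
Z_in = Z_0·(Z_L + jZ_0·tanβl)/(Z_0 + jZ_L·tanβl)
     = 273·(1320 + j302)/(273 + j1460)

Z_in ≈ 99.1 − j228 Ω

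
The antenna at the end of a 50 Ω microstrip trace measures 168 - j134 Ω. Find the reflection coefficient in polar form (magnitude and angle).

Γ = (Z_L − Z_0)/(Z_L + Z_0) = (118 − j134)/(218 − j134)
|Γ| = 179/256 = 0.698

Γ ≈ 0.698 ∠ -17.1°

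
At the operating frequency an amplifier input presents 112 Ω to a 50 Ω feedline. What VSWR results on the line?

VSWR ≈ 2.24

Γ = (112 − 50)/(112 + 50) = 0.383
VSWR = (1 + 0.383)/(1 − 0.383)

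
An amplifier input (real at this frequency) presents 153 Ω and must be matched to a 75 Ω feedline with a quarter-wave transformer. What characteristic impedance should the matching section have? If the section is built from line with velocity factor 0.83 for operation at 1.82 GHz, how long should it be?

Z_qwt = √(Z_0·R_L) = √(75 × 153) = √11480
λ = 0.83·c/f = 0.137 m, so l = λ/4 = 0.0342 m

Z_qwt ≈ 107 Ω; length ≈ 3.42 cm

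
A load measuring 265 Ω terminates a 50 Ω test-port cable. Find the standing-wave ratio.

For a purely resistive load, VSWR = R_L/Z_0 or Z_0/R_L (whichever > 1) = 265/50

VSWR ≈ 5.3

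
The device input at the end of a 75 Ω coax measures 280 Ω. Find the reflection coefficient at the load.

Γ = 0.577

Γ = (Z_L − Z_0)/(Z_L + Z_0) = (280 − 75)/(280 + 75) = 205/355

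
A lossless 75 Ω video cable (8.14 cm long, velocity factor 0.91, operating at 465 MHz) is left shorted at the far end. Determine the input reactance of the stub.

λ = v/f = 0.91·c / 465 MHz = 0.587 m
βl = 2π·l/λ = 2π × 0.139 = 49.9°
tan(βl) = 1.19
For a shorted stub, Z_in = jZ_0·tan(βl)

X_in ≈ 89.1 Ω (inductive)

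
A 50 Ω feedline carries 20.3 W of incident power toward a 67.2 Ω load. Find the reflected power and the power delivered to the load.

P_reflected ≈ 0.437 W; P_delivered ≈ 19.9 W

Γ = (67.2 − 50)/(67.2 + 50) = 0.147
|Γ|² = 0.0215
P_refl = |Γ|²·P_inc = 0.437 W, P_del = (1 − |Γ|²)·P_inc = 19.9 W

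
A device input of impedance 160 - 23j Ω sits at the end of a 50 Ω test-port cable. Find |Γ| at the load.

|Γ| ≈ 0.532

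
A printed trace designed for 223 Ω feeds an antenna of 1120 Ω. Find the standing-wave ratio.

VSWR ≈ 5.02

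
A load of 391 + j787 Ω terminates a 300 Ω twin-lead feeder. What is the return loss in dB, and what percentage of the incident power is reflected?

RL ≈ 2.42 dB; 57.2% of incident power reflected

Γ = (91 + j787)/(691 + j787), |Γ| = 0.756
RL = −20·log₁₀(0.756) = 2.42 dB
P_refl/P_inc = |Γ|² = 0.572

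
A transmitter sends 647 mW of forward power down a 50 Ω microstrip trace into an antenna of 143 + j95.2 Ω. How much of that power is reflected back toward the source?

P_reflected ≈ 247 mW

|Γ| = |(93 + j95.2)/(193 + j95.2)| = 0.618
|Γ|² = 0.382
P_refl = |Γ|²·P_inc = 247 mW, P_del = (1 − |Γ|²)·P_inc = 400 mW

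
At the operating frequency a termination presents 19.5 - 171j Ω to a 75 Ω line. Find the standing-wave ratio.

Γ = (Z_L − Z_0)/(Z_L + Z_0) = (-55.5 − j171)/(94.5 − j171)
|Γ| = 180/195 = 0.92
VSWR = (1 + |Γ|)/(1 − |Γ|) = 1.92/0.0798

VSWR ≈ 24.1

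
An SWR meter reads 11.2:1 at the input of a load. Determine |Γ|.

|Γ| ≈ 0.836

|Γ| = (S − 1)/(S + 1) = (11.2 − 1)/(11.2 + 1) = 10.2/12.2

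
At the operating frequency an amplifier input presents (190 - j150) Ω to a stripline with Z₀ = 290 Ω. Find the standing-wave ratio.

VSWR ≈ 2.12

Γ = (Z_L − Z_0)/(Z_L + Z_0) = (-100 − j150)/(480 − j150)
|Γ| = 180/503 = 0.358
VSWR = (1 + |Γ|)/(1 − |Γ|) = 1.36/0.642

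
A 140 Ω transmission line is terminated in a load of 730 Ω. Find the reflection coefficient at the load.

Γ = 0.678

Γ = (Z_L − Z_0)/(Z_L + Z_0) = (730 − 140)/(730 + 140) = 590/870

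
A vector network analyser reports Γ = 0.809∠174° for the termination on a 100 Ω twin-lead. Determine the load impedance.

Z_L ≈ 10.6 + j5.18 Ω

Z_L = Z_0·(1 + Γ)/(1 − Γ) = 100·(0.195 + j0.0846)/(1.8 − j0.0846)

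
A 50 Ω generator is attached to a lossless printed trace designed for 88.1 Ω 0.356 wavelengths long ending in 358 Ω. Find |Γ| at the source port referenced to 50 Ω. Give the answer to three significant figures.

|Γ| ≈ 0.619

βl = 2π × 0.356 = 128°
tan(βl) = -1.27
Z_in = Z_0·(Z_L + jZ_0·tanβl)/(Z_0 + jZ_L·tanβl) = 33.8 + j62.7 Ω
Γ_s = (Z_in − Z_s)/(Z_in + Z_s) = (-16.2 + j62.7)/(83.8 + j62.7), |Γ_s| = 0.619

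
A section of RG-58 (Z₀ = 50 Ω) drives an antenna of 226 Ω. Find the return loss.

Γ = (226 − 50)/(226 + 50) = 0.638
RL = −20·log₁₀|Γ| = −20·log₁₀(0.638)

RL ≈ 3.91 dB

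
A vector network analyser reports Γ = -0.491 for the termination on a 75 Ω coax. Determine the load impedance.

Z_L ≈ 25.6 Ω

Z_L = Z_0·(1 + Γ)/(1 − Γ) = 75·(0.509)/(1.49)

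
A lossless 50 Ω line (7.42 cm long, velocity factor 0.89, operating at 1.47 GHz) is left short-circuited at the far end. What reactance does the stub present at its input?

X_in ≈ -32.4 Ω (capacitive)

λ = v/f = 0.89·c / 1.47 GHz = 0.182 m
βl = 2π·l/λ = 2π × 0.409 = 147°
tan(βl) = -0.648
For a short-circuited stub, Z_in = jZ_0·tan(βl)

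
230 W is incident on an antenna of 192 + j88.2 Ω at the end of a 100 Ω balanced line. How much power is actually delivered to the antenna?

|Γ| = |(92 + j88.2)/(292 + j88.2)| = 0.418
|Γ|² = 0.175
P_refl = |Γ|²·P_inc = 40.2 W, P_del = (1 − |Γ|²)·P_inc = 190 W

P_delivered ≈ 190 W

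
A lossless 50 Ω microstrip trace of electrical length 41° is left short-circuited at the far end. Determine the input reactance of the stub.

tan(βl) = 0.869
For a short-circuited stub, Z_in = jZ_0·tan(βl)

X_in ≈ 43.5 Ω (inductive)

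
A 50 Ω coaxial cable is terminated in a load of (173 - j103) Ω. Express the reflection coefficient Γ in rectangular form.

Γ = (Z_L − Z_0)/(Z_L + Z_0) = (123 − j103)/(223 − j103)

Γ ≈ 0.63 − j0.171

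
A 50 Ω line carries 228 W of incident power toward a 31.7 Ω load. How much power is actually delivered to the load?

Γ = (31.7 − 50)/(31.7 + 50) = -0.224
|Γ|² = 0.0502
P_refl = |Γ|²·P_inc = 11.4 W, P_del = (1 − |Γ|²)·P_inc = 217 W

P_delivered ≈ 217 W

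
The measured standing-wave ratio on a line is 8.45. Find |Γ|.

|Γ| = (S − 1)/(S + 1) = (8.45 − 1)/(8.45 + 1) = 7.45/9.45

|Γ| ≈ 0.788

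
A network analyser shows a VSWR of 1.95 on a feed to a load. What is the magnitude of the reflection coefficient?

|Γ| ≈ 0.322

|Γ| = (S − 1)/(S + 1) = (1.95 − 1)/(1.95 + 1) = 0.95/2.95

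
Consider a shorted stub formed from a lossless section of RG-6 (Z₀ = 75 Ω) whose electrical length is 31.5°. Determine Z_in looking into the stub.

Z_in ≈ +j46 Ω

tan(βl) = 0.613
For a shorted stub, Z_in = jZ_0·tan(βl)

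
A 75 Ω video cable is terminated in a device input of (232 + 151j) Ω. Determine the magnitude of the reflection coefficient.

Γ = (Z_L − Z_0)/(Z_L + Z_0) = (157 + j151)/(307 + j151)
|Γ| = 218/342

|Γ| ≈ 0.637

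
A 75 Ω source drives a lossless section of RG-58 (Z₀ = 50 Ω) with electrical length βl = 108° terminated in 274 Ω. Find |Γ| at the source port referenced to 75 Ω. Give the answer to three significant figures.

tan(βl) = -3.08
Z_in = Z_0·(Z_L + jZ_0·tanβl)/(Z_0 + jZ_L·tanβl) = 10.1 + j15.6 Ω
Γ_s = (Z_in − Z_s)/(Z_in + Z_s) = (-64.9 + j15.6)/(85.1 + j15.6), |Γ_s| = 0.773

|Γ| ≈ 0.773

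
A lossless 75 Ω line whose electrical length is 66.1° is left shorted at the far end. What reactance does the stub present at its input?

tan(βl) = 2.26
For a shorted stub, Z_in = jZ_0·tan(βl)

X_in ≈ 169 Ω (inductive)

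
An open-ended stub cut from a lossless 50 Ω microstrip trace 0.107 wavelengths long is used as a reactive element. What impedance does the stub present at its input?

Z_in ≈ −j62.8 Ω

βl = 2π × 0.107 = 38.5°
tan(βl) = 0.796
For an open-ended stub, Z_in = −jZ_0·cot(βl) = −jZ_0/tan(βl)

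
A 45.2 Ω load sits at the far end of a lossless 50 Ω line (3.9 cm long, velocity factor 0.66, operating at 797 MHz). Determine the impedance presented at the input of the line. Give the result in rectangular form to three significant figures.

Z_in ≈ 51.8 + j4.82 Ω

λ = v/f = 0.66·c / 797 MHz = 0.248 m
βl = 2π·l/λ = 2π × 0.157 = 56.5°
tan(βl) = tan(56.5°) = 1.51
Z_in = Z_0·(Z_L + jZ_0·tanβl)/(Z_0 + jZ_L·tanβl)
     = 50·(45.2 + j75.6)/(50 + j68.3)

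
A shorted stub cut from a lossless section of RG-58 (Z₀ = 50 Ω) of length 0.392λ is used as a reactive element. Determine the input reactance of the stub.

βl = 2π × 0.392 = 141°
tan(βl) = -0.806
For a shorted stub, Z_in = jZ_0·tan(βl)

X_in ≈ -40.3 Ω (capacitive)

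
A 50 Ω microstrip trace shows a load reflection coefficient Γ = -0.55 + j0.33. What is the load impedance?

Z_L = Z_0·(1 + Γ)/(1 − Γ) = 50·(0.45 + j0.33)/(1.55 − j0.33)

Z_L ≈ 11.7 + j13.1 Ω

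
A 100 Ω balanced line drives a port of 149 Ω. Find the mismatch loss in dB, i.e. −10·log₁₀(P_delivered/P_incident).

Γ = (149 − 100)/(149 + 100) = 0.197
|Γ|² = 0.0387, so P_del/P_inc = 1 − |Γ|² = 0.961
ML = −10·log₁₀(1 − |Γ|²)

mismatch loss ≈ 0.172 dB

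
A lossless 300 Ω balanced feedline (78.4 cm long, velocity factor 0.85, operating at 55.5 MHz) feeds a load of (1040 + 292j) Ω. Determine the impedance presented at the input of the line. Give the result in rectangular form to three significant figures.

λ = v/f = 0.85·c / 55.5 MHz = 4.59 m
βl = 2π·l/λ = 2π × 0.171 = 61.4°
tan(βl) = tan(61.4°) = 1.84
Z_in = Z_0·(Z_L + jZ_0·tanβl)/(Z_0 + jZ_L·tanβl)
     = 300·(1040 + j843)/(-236 + j1910)

Z_in ≈ 111 − j177 Ω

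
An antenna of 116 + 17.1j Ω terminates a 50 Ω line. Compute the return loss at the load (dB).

RL ≈ 7.77 dB

Γ = (66 + j17.1)/(166 + j17.1), |Γ| = 0.409
RL = −20·log₁₀|Γ| = −20·log₁₀(0.409)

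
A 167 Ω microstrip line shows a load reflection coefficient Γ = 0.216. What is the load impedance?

Z_L = Z_0·(1 + Γ)/(1 − Γ) = 167·(1.22)/(0.784)

Z_L ≈ 259 Ω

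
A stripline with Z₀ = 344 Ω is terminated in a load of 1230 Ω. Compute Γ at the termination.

Γ = 0.563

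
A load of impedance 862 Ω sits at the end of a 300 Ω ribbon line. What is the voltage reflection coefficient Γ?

Γ = (Z_L − Z_0)/(Z_L + Z_0) = (862 − 300)/(862 + 300) = 562/1162

Γ = 0.484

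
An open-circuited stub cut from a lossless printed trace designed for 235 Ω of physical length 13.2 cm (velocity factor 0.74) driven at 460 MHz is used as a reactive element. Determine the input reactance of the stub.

λ = v/f = 0.74·c / 460 MHz = 0.483 m
βl = 2π·l/λ = 2π × 0.274 = 98.5°
tan(βl) = -6.72
For an open-circuited stub, Z_in = −jZ_0·cot(βl) = −jZ_0/tan(βl)

X_in ≈ 35 Ω (inductive)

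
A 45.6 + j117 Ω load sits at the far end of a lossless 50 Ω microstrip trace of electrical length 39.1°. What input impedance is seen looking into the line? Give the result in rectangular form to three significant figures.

tan(βl) = tan(39.1°) = 0.813
Z_in = Z_0·(Z_L + jZ_0·tanβl)/(Z_0 + jZ_L·tanβl)
     = 50·(45.6 + j158)/(-45.1 + j37.1)

Z_in ≈ 55.6 − j129 Ω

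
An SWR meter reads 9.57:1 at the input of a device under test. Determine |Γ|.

|Γ| = (S − 1)/(S + 1) = (9.57 − 1)/(9.57 + 1) = 8.57/10.6

|Γ| ≈ 0.811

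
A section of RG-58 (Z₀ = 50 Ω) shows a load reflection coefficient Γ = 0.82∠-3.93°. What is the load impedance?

Z_L ≈ 452 − j155 Ω

Z_L = Z_0·(1 + Γ)/(1 − Γ) = 50·(1.82 − j0.0562)/(0.182 + j0.0562)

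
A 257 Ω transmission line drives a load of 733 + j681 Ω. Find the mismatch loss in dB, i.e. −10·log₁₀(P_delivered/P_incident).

Γ = (476 + j681)/(990 + j681), |Γ| = 0.691
|Γ|² = 0.478, so P_del/P_inc = 1 − |Γ|² = 0.522
ML = −10·log₁₀(1 − |Γ|²)

mismatch loss ≈ 2.82 dB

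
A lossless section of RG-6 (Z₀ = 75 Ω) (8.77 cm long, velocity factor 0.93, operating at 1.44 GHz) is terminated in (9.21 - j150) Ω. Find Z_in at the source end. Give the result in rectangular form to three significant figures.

λ = v/f = 0.93·c / 1.44 GHz = 0.194 m
βl = 2π·l/λ = 2π × 0.453 = 163°
tan(βl) = tan(163°) = -0.307
Z_in = Z_0·(Z_L + jZ_0·tanβl)/(Z_0 + jZ_L·tanβl)
     = 75·(9.21 − j173)/(29 − j2.82)

Z_in ≈ 66.7 − j441 Ω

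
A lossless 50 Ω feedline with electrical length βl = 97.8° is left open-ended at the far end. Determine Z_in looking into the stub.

tan(βl) = -7.3
For an open-ended stub, Z_in = −jZ_0·cot(βl) = −jZ_0/tan(βl)

Z_in ≈ +j6.85 Ω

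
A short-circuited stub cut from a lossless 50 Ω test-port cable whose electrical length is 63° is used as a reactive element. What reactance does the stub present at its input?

tan(βl) = 1.96
For a short-circuited stub, Z_in = jZ_0·tan(βl)

X_in ≈ 98.1 Ω (inductive)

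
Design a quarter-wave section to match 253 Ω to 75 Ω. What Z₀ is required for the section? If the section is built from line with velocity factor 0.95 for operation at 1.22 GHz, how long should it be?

Z_qwt = √(Z_0·R_L) = √(75 × 253) = √18980
λ = 0.95·c/f = 0.234 m, so l = λ/4 = 0.0584 m

Z_qwt ≈ 138 Ω; length ≈ 5.84 cm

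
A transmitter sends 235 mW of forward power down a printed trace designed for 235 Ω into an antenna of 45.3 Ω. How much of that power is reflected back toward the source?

Γ = (45.3 − 235)/(45.3 + 235) = -0.677
|Γ|² = 0.458
P_refl = |Γ|²·P_inc = 108 mW, P_del = (1 − |Γ|²)·P_inc = 127 mW

P_reflected ≈ 108 mW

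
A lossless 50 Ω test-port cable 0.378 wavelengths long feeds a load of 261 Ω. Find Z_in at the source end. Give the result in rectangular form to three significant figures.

βl = 2π × 0.378 = 136°
tan(βl) = tan(136°) = -0.963
Z_in = Z_0·(Z_L + jZ_0·tanβl)/(Z_0 + jZ_L·tanβl)
     = 50·(261 − j48.1)/(50 − j251)

Z_in ≈ 19.1 + j48.1 Ω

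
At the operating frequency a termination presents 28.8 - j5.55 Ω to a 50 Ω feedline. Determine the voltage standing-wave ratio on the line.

Γ = (Z_L − Z_0)/(Z_L + Z_0) = (-21.2 − j5.55)/(78.8 − j5.55)
|Γ| = 21.9/79 = 0.277
VSWR = (1 + |Γ|)/(1 − |Γ|) = 1.28/0.723

VSWR ≈ 1.77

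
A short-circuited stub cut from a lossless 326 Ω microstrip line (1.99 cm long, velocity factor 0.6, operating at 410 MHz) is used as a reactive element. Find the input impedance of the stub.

Z_in ≈ +j95.4 Ω

λ = v/f = 0.6·c / 410 MHz = 0.439 m
βl = 2π·l/λ = 2π × 0.0453 = 16.3°
tan(βl) = 0.293
For a short-circuited stub, Z_in = jZ_0·tan(βl)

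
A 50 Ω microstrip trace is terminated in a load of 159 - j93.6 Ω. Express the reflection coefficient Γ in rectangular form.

Γ = (Z_L − Z_0)/(Z_L + Z_0) = (109 − j93.6)/(209 − j93.6)

Γ ≈ 0.601 − j0.178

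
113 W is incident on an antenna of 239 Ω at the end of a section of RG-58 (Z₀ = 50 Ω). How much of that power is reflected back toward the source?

Γ = (239 − 50)/(239 + 50) = 0.654
|Γ|² = 0.428
P_refl = |Γ|²·P_inc = 48.3 W, P_del = (1 − |Γ|²)·P_inc = 64.7 W

P_reflected ≈ 48.3 W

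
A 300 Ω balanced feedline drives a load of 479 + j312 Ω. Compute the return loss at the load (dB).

Γ = (179 + j312)/(779 + j312), |Γ| = 0.429
RL = −20·log₁₀|Γ| = −20·log₁₀(0.429)

RL ≈ 7.36 dB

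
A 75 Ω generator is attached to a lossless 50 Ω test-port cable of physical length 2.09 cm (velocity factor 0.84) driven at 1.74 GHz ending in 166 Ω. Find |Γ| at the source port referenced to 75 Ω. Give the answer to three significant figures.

|Γ| ≈ 0.598

λ = v/f = 0.84·c / 1.74 GHz = 0.145 m
βl = 2π·l/λ = 2π × 0.144 = 52°
tan(βl) = 1.28
Z_in = Z_0·(Z_L + jZ_0·tanβl)/(Z_0 + jZ_L·tanβl) = 23 − j33.7 Ω
Γ_s = (Z_in − Z_s)/(Z_in + Z_s) = (-52 − j33.7)/(98 − j33.7), |Γ_s| = 0.598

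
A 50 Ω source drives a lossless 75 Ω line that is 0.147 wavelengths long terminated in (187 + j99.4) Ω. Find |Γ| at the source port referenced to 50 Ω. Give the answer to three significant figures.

|Γ| ≈ 0.578

βl = 2π × 0.147 = 52.9°
tan(βl) = 1.32
Z_in = Z_0·(Z_L + jZ_0·tanβl)/(Z_0 + jZ_L·tanβl) = 44.9 − j66.9 Ω
Γ_s = (Z_in − Z_s)/(Z_in + Z_s) = (-5.08 − j66.9)/(94.9 − j66.9), |Γ_s| = 0.578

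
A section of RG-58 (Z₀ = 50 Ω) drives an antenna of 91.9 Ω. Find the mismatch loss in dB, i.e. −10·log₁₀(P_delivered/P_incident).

Γ = (91.9 − 50)/(91.9 + 50) = 0.295
|Γ|² = 0.0872, so P_del/P_inc = 1 − |Γ|² = 0.913
ML = −10·log₁₀(1 − |Γ|²)

mismatch loss ≈ 0.396 dB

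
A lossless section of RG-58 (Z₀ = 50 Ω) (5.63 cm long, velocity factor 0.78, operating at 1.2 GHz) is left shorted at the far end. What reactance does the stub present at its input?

X_in ≈ -201 Ω (capacitive)

λ = v/f = 0.78·c / 1.2 GHz = 0.195 m
βl = 2π·l/λ = 2π × 0.289 = 104°
tan(βl) = -4.03
For a shorted stub, Z_in = jZ_0·tan(βl)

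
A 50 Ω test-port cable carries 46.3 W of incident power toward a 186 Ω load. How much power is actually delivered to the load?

Γ = (186 − 50)/(186 + 50) = 0.576
|Γ|² = 0.332
P_refl = |Γ|²·P_inc = 15.4 W, P_del = (1 − |Γ|²)·P_inc = 30.9 W

P_delivered ≈ 30.9 W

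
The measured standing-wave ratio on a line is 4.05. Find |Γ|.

|Γ| ≈ 0.604

|Γ| = (S − 1)/(S + 1) = (4.05 − 1)/(4.05 + 1) = 3.05/5.05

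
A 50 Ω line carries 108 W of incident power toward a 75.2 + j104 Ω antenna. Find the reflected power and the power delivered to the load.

|Γ| = |(25.2 + j104)/(125.2 + j104)| = 0.657
|Γ|² = 0.432
P_refl = |Γ|²·P_inc = 46.7 W, P_del = (1 − |Γ|²)·P_inc = 61.3 W

P_reflected ≈ 46.7 W; P_delivered ≈ 61.3 W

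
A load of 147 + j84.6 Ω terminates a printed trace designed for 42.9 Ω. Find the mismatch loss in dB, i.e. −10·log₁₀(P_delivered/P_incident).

Γ = (104.1 + j84.6)/(189.9 + j84.6), |Γ| = 0.645
|Γ|² = 0.416, so P_del/P_inc = 1 − |Γ|² = 0.584
ML = −10·log₁₀(1 − |Γ|²)

mismatch loss ≈ 2.34 dB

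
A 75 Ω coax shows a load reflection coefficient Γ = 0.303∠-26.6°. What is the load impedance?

Z_L = Z_0·(1 + Γ)/(1 − Γ) = 75·(1.27 − j0.136)/(0.729 + j0.136)

Z_L ≈ 124 − j37 Ω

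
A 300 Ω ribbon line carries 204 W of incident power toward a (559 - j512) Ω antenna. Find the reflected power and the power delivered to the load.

P_reflected ≈ 67.2 W; P_delivered ≈ 137 W

|Γ| = |(259 − j512)/(859 − j512)| = 0.574
|Γ|² = 0.329
P_refl = |Γ|²·P_inc = 67.2 W, P_del = (1 − |Γ|²)·P_inc = 137 W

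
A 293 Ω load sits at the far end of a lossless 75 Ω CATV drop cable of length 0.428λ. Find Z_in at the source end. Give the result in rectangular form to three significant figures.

βl = 2π × 0.428 = 154°
tan(βl) = tan(154°) = -0.486
Z_in = Z_0·(Z_L + jZ_0·tanβl)/(Z_0 + jZ_L·tanβl)
     = 75·(293 − j36.5)/(75 − j142)

Z_in ≈ 78.7 + j113 Ω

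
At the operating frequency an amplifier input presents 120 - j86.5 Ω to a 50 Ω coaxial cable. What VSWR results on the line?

VSWR ≈ 3.8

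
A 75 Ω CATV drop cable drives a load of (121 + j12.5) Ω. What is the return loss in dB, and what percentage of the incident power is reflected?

Γ = (46 + j12.5)/(196 + j12.5), |Γ| = 0.243
RL = −20·log₁₀(0.243) = 12.3 dB
P_refl/P_inc = |Γ|² = 0.0589

RL ≈ 12.3 dB; 5.89% of incident power reflected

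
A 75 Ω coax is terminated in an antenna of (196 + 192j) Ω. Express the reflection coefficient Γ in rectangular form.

Γ ≈ 0.631 + j0.261

Γ = (Z_L − Z_0)/(Z_L + Z_0) = (121 + j192)/(271 + j192)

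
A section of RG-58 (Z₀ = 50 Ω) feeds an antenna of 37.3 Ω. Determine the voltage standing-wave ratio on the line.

VSWR ≈ 1.34

Γ = (37.3 − 50)/(37.3 + 50) = -0.145
VSWR = (1 + 0.145)/(1 − 0.145)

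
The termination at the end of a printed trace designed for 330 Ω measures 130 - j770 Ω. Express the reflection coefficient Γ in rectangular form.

Γ = (Z_L − Z_0)/(Z_L + Z_0) = (-200 − j770)/(460 − j770)

Γ ≈ 0.623 − j0.632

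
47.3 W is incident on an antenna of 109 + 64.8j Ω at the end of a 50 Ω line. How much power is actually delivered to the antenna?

|Γ| = |(59 + j64.8)/(159 + j64.8)| = 0.51
|Γ|² = 0.261
P_refl = |Γ|²·P_inc = 12.3 W, P_del = (1 − |Γ|²)·P_inc = 35 W

P_delivered ≈ 35 W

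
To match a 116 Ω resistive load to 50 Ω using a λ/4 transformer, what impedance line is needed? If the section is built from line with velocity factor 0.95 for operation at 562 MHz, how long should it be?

Z_qwt = √(Z_0·R_L) = √(50 × 116) = √5800
λ = 0.95·c/f = 0.507 m, so l = λ/4 = 0.127 m

Z_qwt ≈ 76.2 Ω; length ≈ 12.7 cm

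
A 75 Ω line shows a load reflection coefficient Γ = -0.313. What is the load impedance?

Z_L = Z_0·(1 + Γ)/(1 − Γ) = 75·(0.687)/(1.31)

Z_L ≈ 39.2 Ω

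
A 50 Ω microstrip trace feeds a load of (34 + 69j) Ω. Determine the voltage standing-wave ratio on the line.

VSWR ≈ 4.74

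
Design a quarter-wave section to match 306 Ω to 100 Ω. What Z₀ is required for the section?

Z_qwt ≈ 175 Ω

Z_qwt = √(Z_0·R_L) = √(100 × 306) = √30600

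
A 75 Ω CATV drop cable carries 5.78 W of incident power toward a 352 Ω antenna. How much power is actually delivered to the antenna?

P_delivered ≈ 3.35 W

Γ = (352 − 75)/(352 + 75) = 0.649
|Γ|² = 0.421
P_refl = |Γ|²·P_inc = 2.43 W, P_del = (1 − |Γ|²)·P_inc = 3.35 W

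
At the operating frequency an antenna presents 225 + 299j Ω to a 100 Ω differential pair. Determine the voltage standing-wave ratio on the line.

VSWR ≈ 6.51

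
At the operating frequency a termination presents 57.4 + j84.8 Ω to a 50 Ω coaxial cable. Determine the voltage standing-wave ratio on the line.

VSWR ≈ 4.29

Γ = (Z_L − Z_0)/(Z_L + Z_0) = (7.4 + j84.8)/(107.4 + j84.8)
|Γ| = 85.1/137 = 0.622
VSWR = (1 + |Γ|)/(1 − |Γ|) = 1.62/0.378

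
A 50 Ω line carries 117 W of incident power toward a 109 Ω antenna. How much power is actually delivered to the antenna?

Γ = (109 − 50)/(109 + 50) = 0.371
|Γ|² = 0.138
P_refl = |Γ|²·P_inc = 16.1 W, P_del = (1 − |Γ|²)·P_inc = 101 W

P_delivered ≈ 101 W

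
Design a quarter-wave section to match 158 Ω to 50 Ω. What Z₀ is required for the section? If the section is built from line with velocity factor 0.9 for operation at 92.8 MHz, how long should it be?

Z_qwt ≈ 88.9 Ω; length ≈ 72.7 cm

Z_qwt = √(Z_0·R_L) = √(50 × 158) = √7900
λ = 0.9·c/f = 2.91 m, so l = λ/4 = 0.727 m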